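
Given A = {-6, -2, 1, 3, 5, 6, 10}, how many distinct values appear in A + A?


A + A = {a + a' : a, a' ∈ A}; |A| = 7.
General bounds: 2|A| - 1 ≤ |A + A| ≤ |A|(|A|+1)/2, i.e. 13 ≤ |A + A| ≤ 28.
Lower bound 2|A|-1 is attained iff A is an arithmetic progression.
Enumerate sums a + a' for a ≤ a' (symmetric, so this suffices):
a = -6: -6+-6=-12, -6+-2=-8, -6+1=-5, -6+3=-3, -6+5=-1, -6+6=0, -6+10=4
a = -2: -2+-2=-4, -2+1=-1, -2+3=1, -2+5=3, -2+6=4, -2+10=8
a = 1: 1+1=2, 1+3=4, 1+5=6, 1+6=7, 1+10=11
a = 3: 3+3=6, 3+5=8, 3+6=9, 3+10=13
a = 5: 5+5=10, 5+6=11, 5+10=15
a = 6: 6+6=12, 6+10=16
a = 10: 10+10=20
Distinct sums: {-12, -8, -5, -4, -3, -1, 0, 1, 2, 3, 4, 6, 7, 8, 9, 10, 11, 12, 13, 15, 16, 20}
|A + A| = 22

|A + A| = 22


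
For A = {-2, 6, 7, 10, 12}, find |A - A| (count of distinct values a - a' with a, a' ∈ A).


A - A = {a - a' : a, a' ∈ A}; |A| = 5.
Bounds: 2|A|-1 ≤ |A - A| ≤ |A|² - |A| + 1, i.e. 9 ≤ |A - A| ≤ 21.
Note: 0 ∈ A - A always (from a - a). The set is symmetric: if d ∈ A - A then -d ∈ A - A.
Enumerate nonzero differences d = a - a' with a > a' (then include -d):
Positive differences: {1, 2, 3, 4, 5, 6, 8, 9, 12, 14}
Full difference set: {0} ∪ (positive diffs) ∪ (negative diffs).
|A - A| = 1 + 2·10 = 21 (matches direct enumeration: 21).

|A - A| = 21


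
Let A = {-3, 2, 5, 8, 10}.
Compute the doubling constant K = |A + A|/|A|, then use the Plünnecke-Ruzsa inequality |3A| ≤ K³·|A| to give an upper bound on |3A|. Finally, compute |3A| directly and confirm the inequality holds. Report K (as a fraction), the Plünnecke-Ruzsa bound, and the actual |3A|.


|A| = 5.
Step 1: Compute A + A by enumerating all 25 pairs.
A + A = {-6, -1, 2, 4, 5, 7, 10, 12, 13, 15, 16, 18, 20}, so |A + A| = 13.
Step 2: Doubling constant K = |A + A|/|A| = 13/5 = 13/5 ≈ 2.6000.
Step 3: Plünnecke-Ruzsa gives |3A| ≤ K³·|A| = (2.6000)³ · 5 ≈ 87.8800.
Step 4: Compute 3A = A + A + A directly by enumerating all triples (a,b,c) ∈ A³; |3A| = 25.
Step 5: Check 25 ≤ 87.8800? Yes ✓.

K = 13/5, Plünnecke-Ruzsa bound K³|A| ≈ 87.8800, |3A| = 25, inequality holds.


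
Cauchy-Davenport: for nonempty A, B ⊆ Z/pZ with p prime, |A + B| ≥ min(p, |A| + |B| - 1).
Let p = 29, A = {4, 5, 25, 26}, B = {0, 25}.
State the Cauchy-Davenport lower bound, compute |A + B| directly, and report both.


Cauchy-Davenport: |A + B| ≥ min(p, |A| + |B| - 1) for A, B nonempty in Z/pZ.
|A| = 4, |B| = 2, p = 29.
CD lower bound = min(29, 4 + 2 - 1) = min(29, 5) = 5.
Compute A + B mod 29 directly:
a = 4: 4+0=4, 4+25=0
a = 5: 5+0=5, 5+25=1
a = 25: 25+0=25, 25+25=21
a = 26: 26+0=26, 26+25=22
A + B = {0, 1, 4, 5, 21, 22, 25, 26}, so |A + B| = 8.
Verify: 8 ≥ 5? Yes ✓.

CD lower bound = 5, actual |A + B| = 8.


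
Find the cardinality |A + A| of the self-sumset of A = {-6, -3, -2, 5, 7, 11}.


A + A = {a + a' : a, a' ∈ A}; |A| = 6.
General bounds: 2|A| - 1 ≤ |A + A| ≤ |A|(|A|+1)/2, i.e. 11 ≤ |A + A| ≤ 21.
Lower bound 2|A|-1 is attained iff A is an arithmetic progression.
Enumerate sums a + a' for a ≤ a' (symmetric, so this suffices):
a = -6: -6+-6=-12, -6+-3=-9, -6+-2=-8, -6+5=-1, -6+7=1, -6+11=5
a = -3: -3+-3=-6, -3+-2=-5, -3+5=2, -3+7=4, -3+11=8
a = -2: -2+-2=-4, -2+5=3, -2+7=5, -2+11=9
a = 5: 5+5=10, 5+7=12, 5+11=16
a = 7: 7+7=14, 7+11=18
a = 11: 11+11=22
Distinct sums: {-12, -9, -8, -6, -5, -4, -1, 1, 2, 3, 4, 5, 8, 9, 10, 12, 14, 16, 18, 22}
|A + A| = 20

|A + A| = 20


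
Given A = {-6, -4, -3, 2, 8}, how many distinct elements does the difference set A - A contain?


A - A = {a - a' : a, a' ∈ A}; |A| = 5.
Bounds: 2|A|-1 ≤ |A - A| ≤ |A|² - |A| + 1, i.e. 9 ≤ |A - A| ≤ 21.
Note: 0 ∈ A - A always (from a - a). The set is symmetric: if d ∈ A - A then -d ∈ A - A.
Enumerate nonzero differences d = a - a' with a > a' (then include -d):
Positive differences: {1, 2, 3, 5, 6, 8, 11, 12, 14}
Full difference set: {0} ∪ (positive diffs) ∪ (negative diffs).
|A - A| = 1 + 2·9 = 19 (matches direct enumeration: 19).

|A - A| = 19


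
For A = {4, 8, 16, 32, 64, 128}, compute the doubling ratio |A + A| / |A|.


|A| = 6.
Compute A + A by enumerating all 36 pairs.
A + A = {8, 12, 16, 20, 24, 32, 36, 40, 48, 64, 68, 72, 80, 96, 128, 132, 136, 144, 160, 192, 256}, so |A + A| = 21.
K = |A + A| / |A| = 21/6 = 7/2 ≈ 3.5000.
Reference: AP of size 6 gives K = 11/6 ≈ 1.8333; a fully generic set of size 6 gives K ≈ 3.5000.

|A| = 6, |A + A| = 21, K = 21/6 = 7/2.


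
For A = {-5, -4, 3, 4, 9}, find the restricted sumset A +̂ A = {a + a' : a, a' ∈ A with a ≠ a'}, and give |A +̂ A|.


Restricted sumset: A +̂ A = {a + a' : a ∈ A, a' ∈ A, a ≠ a'}.
Equivalently, take A + A and drop any sum 2a that is achievable ONLY as a + a for a ∈ A (i.e. sums representable only with equal summands).
Enumerate pairs (a, a') with a < a' (symmetric, so each unordered pair gives one sum; this covers all a ≠ a'):
  -5 + -4 = -9
  -5 + 3 = -2
  -5 + 4 = -1
  -5 + 9 = 4
  -4 + 3 = -1
  -4 + 4 = 0
  -4 + 9 = 5
  3 + 4 = 7
  3 + 9 = 12
  4 + 9 = 13
Collected distinct sums: {-9, -2, -1, 0, 4, 5, 7, 12, 13}
|A +̂ A| = 9
(Reference bound: |A +̂ A| ≥ 2|A| - 3 for |A| ≥ 2, with |A| = 5 giving ≥ 7.)

|A +̂ A| = 9


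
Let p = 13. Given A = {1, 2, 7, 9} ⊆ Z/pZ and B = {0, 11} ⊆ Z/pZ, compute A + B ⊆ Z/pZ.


Work in Z/13Z: reduce every sum a + b modulo 13.
Enumerate all 8 pairs:
a = 1: 1+0=1, 1+11=12
a = 2: 2+0=2, 2+11=0
a = 7: 7+0=7, 7+11=5
a = 9: 9+0=9, 9+11=7
Distinct residues collected: {0, 1, 2, 5, 7, 9, 12}
|A + B| = 7 (out of 13 total residues).

A + B = {0, 1, 2, 5, 7, 9, 12}


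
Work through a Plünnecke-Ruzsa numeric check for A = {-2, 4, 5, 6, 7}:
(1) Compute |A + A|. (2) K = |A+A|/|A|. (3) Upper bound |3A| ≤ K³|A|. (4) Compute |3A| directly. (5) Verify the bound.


|A| = 5.
Step 1: Compute A + A by enumerating all 25 pairs.
A + A = {-4, 2, 3, 4, 5, 8, 9, 10, 11, 12, 13, 14}, so |A + A| = 12.
Step 2: Doubling constant K = |A + A|/|A| = 12/5 = 12/5 ≈ 2.4000.
Step 3: Plünnecke-Ruzsa gives |3A| ≤ K³·|A| = (2.4000)³ · 5 ≈ 69.1200.
Step 4: Compute 3A = A + A + A directly by enumerating all triples (a,b,c) ∈ A³; |3A| = 21.
Step 5: Check 21 ≤ 69.1200? Yes ✓.

K = 12/5, Plünnecke-Ruzsa bound K³|A| ≈ 69.1200, |3A| = 21, inequality holds.


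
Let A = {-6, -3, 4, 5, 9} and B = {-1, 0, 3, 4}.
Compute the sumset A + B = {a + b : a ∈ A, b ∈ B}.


A + B = {a + b : a ∈ A, b ∈ B}.
Enumerate all |A|·|B| = 5·4 = 20 pairs (a, b) and collect distinct sums.
a = -6: -6+-1=-7, -6+0=-6, -6+3=-3, -6+4=-2
a = -3: -3+-1=-4, -3+0=-3, -3+3=0, -3+4=1
a = 4: 4+-1=3, 4+0=4, 4+3=7, 4+4=8
a = 5: 5+-1=4, 5+0=5, 5+3=8, 5+4=9
a = 9: 9+-1=8, 9+0=9, 9+3=12, 9+4=13
Collecting distinct sums: A + B = {-7, -6, -4, -3, -2, 0, 1, 3, 4, 5, 7, 8, 9, 12, 13}
|A + B| = 15

A + B = {-7, -6, -4, -3, -2, 0, 1, 3, 4, 5, 7, 8, 9, 12, 13}


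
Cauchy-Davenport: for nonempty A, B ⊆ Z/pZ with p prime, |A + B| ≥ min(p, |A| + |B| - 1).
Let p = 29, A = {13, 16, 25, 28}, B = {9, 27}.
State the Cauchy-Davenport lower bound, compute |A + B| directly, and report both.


Cauchy-Davenport: |A + B| ≥ min(p, |A| + |B| - 1) for A, B nonempty in Z/pZ.
|A| = 4, |B| = 2, p = 29.
CD lower bound = min(29, 4 + 2 - 1) = min(29, 5) = 5.
Compute A + B mod 29 directly:
a = 13: 13+9=22, 13+27=11
a = 16: 16+9=25, 16+27=14
a = 25: 25+9=5, 25+27=23
a = 28: 28+9=8, 28+27=26
A + B = {5, 8, 11, 14, 22, 23, 25, 26}, so |A + B| = 8.
Verify: 8 ≥ 5? Yes ✓.

CD lower bound = 5, actual |A + B| = 8.


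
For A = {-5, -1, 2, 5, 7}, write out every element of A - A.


A - A = {a - a' : a, a' ∈ A}.
Compute a - a' for each ordered pair (a, a'):
a = -5: -5--5=0, -5--1=-4, -5-2=-7, -5-5=-10, -5-7=-12
a = -1: -1--5=4, -1--1=0, -1-2=-3, -1-5=-6, -1-7=-8
a = 2: 2--5=7, 2--1=3, 2-2=0, 2-5=-3, 2-7=-5
a = 5: 5--5=10, 5--1=6, 5-2=3, 5-5=0, 5-7=-2
a = 7: 7--5=12, 7--1=8, 7-2=5, 7-5=2, 7-7=0
Collecting distinct values (and noting 0 appears from a-a):
A - A = {-12, -10, -8, -7, -6, -5, -4, -3, -2, 0, 2, 3, 4, 5, 6, 7, 8, 10, 12}
|A - A| = 19

A - A = {-12, -10, -8, -7, -6, -5, -4, -3, -2, 0, 2, 3, 4, 5, 6, 7, 8, 10, 12}


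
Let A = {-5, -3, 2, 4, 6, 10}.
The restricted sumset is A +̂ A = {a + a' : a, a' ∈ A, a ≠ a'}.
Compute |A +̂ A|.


Restricted sumset: A +̂ A = {a + a' : a ∈ A, a' ∈ A, a ≠ a'}.
Equivalently, take A + A and drop any sum 2a that is achievable ONLY as a + a for a ∈ A (i.e. sums representable only with equal summands).
Enumerate pairs (a, a') with a < a' (symmetric, so each unordered pair gives one sum; this covers all a ≠ a'):
  -5 + -3 = -8
  -5 + 2 = -3
  -5 + 4 = -1
  -5 + 6 = 1
  -5 + 10 = 5
  -3 + 2 = -1
  -3 + 4 = 1
  -3 + 6 = 3
  -3 + 10 = 7
  2 + 4 = 6
  2 + 6 = 8
  2 + 10 = 12
  4 + 6 = 10
  4 + 10 = 14
  6 + 10 = 16
Collected distinct sums: {-8, -3, -1, 1, 3, 5, 6, 7, 8, 10, 12, 14, 16}
|A +̂ A| = 13
(Reference bound: |A +̂ A| ≥ 2|A| - 3 for |A| ≥ 2, with |A| = 6 giving ≥ 9.)

|A +̂ A| = 13


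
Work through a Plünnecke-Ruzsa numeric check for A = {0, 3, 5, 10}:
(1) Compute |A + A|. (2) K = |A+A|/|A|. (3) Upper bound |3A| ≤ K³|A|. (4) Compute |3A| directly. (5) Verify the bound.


|A| = 4.
Step 1: Compute A + A by enumerating all 16 pairs.
A + A = {0, 3, 5, 6, 8, 10, 13, 15, 20}, so |A + A| = 9.
Step 2: Doubling constant K = |A + A|/|A| = 9/4 = 9/4 ≈ 2.2500.
Step 3: Plünnecke-Ruzsa gives |3A| ≤ K³·|A| = (2.2500)³ · 4 ≈ 45.5625.
Step 4: Compute 3A = A + A + A directly by enumerating all triples (a,b,c) ∈ A³; |3A| = 16.
Step 5: Check 16 ≤ 45.5625? Yes ✓.

K = 9/4, Plünnecke-Ruzsa bound K³|A| ≈ 45.5625, |3A| = 16, inequality holds.


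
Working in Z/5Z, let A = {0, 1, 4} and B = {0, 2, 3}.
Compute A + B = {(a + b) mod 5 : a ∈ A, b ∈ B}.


Work in Z/5Z: reduce every sum a + b modulo 5.
Enumerate all 9 pairs:
a = 0: 0+0=0, 0+2=2, 0+3=3
a = 1: 1+0=1, 1+2=3, 1+3=4
a = 4: 4+0=4, 4+2=1, 4+3=2
Distinct residues collected: {0, 1, 2, 3, 4}
|A + B| = 5 (out of 5 total residues).

A + B = {0, 1, 2, 3, 4}


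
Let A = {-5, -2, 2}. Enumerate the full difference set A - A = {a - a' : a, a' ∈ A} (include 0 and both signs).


A - A = {a - a' : a, a' ∈ A}.
Compute a - a' for each ordered pair (a, a'):
a = -5: -5--5=0, -5--2=-3, -5-2=-7
a = -2: -2--5=3, -2--2=0, -2-2=-4
a = 2: 2--5=7, 2--2=4, 2-2=0
Collecting distinct values (and noting 0 appears from a-a):
A - A = {-7, -4, -3, 0, 3, 4, 7}
|A - A| = 7

A - A = {-7, -4, -3, 0, 3, 4, 7}


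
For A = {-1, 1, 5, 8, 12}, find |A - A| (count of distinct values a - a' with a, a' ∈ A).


A - A = {a - a' : a, a' ∈ A}; |A| = 5.
Bounds: 2|A|-1 ≤ |A - A| ≤ |A|² - |A| + 1, i.e. 9 ≤ |A - A| ≤ 21.
Note: 0 ∈ A - A always (from a - a). The set is symmetric: if d ∈ A - A then -d ∈ A - A.
Enumerate nonzero differences d = a - a' with a > a' (then include -d):
Positive differences: {2, 3, 4, 6, 7, 9, 11, 13}
Full difference set: {0} ∪ (positive diffs) ∪ (negative diffs).
|A - A| = 1 + 2·8 = 17 (matches direct enumeration: 17).

|A - A| = 17


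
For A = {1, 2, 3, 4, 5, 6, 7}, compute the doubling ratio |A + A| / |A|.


|A| = 7.
Compute A + A by enumerating all 49 pairs.
A + A = {2, 3, 4, 5, 6, 7, 8, 9, 10, 11, 12, 13, 14}, so |A + A| = 13.
K = |A + A| / |A| = 13/7 (already in lowest terms) ≈ 1.8571.
Reference: AP of size 7 gives K = 13/7 ≈ 1.8571; a fully generic set of size 7 gives K ≈ 4.0000.

|A| = 7, |A + A| = 13, K = 13/7.


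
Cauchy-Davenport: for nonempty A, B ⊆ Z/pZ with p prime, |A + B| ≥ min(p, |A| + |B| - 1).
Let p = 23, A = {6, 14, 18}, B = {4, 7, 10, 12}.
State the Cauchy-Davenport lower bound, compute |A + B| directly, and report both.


Cauchy-Davenport: |A + B| ≥ min(p, |A| + |B| - 1) for A, B nonempty in Z/pZ.
|A| = 3, |B| = 4, p = 23.
CD lower bound = min(23, 3 + 4 - 1) = min(23, 6) = 6.
Compute A + B mod 23 directly:
a = 6: 6+4=10, 6+7=13, 6+10=16, 6+12=18
a = 14: 14+4=18, 14+7=21, 14+10=1, 14+12=3
a = 18: 18+4=22, 18+7=2, 18+10=5, 18+12=7
A + B = {1, 2, 3, 5, 7, 10, 13, 16, 18, 21, 22}, so |A + B| = 11.
Verify: 11 ≥ 6? Yes ✓.

CD lower bound = 6, actual |A + B| = 11.


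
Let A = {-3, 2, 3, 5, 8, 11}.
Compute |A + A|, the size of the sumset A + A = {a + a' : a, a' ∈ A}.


A + A = {a + a' : a, a' ∈ A}; |A| = 6.
General bounds: 2|A| - 1 ≤ |A + A| ≤ |A|(|A|+1)/2, i.e. 11 ≤ |A + A| ≤ 21.
Lower bound 2|A|-1 is attained iff A is an arithmetic progression.
Enumerate sums a + a' for a ≤ a' (symmetric, so this suffices):
a = -3: -3+-3=-6, -3+2=-1, -3+3=0, -3+5=2, -3+8=5, -3+11=8
a = 2: 2+2=4, 2+3=5, 2+5=7, 2+8=10, 2+11=13
a = 3: 3+3=6, 3+5=8, 3+8=11, 3+11=14
a = 5: 5+5=10, 5+8=13, 5+11=16
a = 8: 8+8=16, 8+11=19
a = 11: 11+11=22
Distinct sums: {-6, -1, 0, 2, 4, 5, 6, 7, 8, 10, 11, 13, 14, 16, 19, 22}
|A + A| = 16

|A + A| = 16


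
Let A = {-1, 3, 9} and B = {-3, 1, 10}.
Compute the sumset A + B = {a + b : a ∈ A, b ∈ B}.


A + B = {a + b : a ∈ A, b ∈ B}.
Enumerate all |A|·|B| = 3·3 = 9 pairs (a, b) and collect distinct sums.
a = -1: -1+-3=-4, -1+1=0, -1+10=9
a = 3: 3+-3=0, 3+1=4, 3+10=13
a = 9: 9+-3=6, 9+1=10, 9+10=19
Collecting distinct sums: A + B = {-4, 0, 4, 6, 9, 10, 13, 19}
|A + B| = 8

A + B = {-4, 0, 4, 6, 9, 10, 13, 19}


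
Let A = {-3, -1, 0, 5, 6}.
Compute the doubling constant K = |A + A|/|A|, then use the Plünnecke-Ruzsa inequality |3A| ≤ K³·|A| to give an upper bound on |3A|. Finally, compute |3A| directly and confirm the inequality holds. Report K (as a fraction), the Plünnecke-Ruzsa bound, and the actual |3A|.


|A| = 5.
Step 1: Compute A + A by enumerating all 25 pairs.
A + A = {-6, -4, -3, -2, -1, 0, 2, 3, 4, 5, 6, 10, 11, 12}, so |A + A| = 14.
Step 2: Doubling constant K = |A + A|/|A| = 14/5 = 14/5 ≈ 2.8000.
Step 3: Plünnecke-Ruzsa gives |3A| ≤ K³·|A| = (2.8000)³ · 5 ≈ 109.7600.
Step 4: Compute 3A = A + A + A directly by enumerating all triples (a,b,c) ∈ A³; |3A| = 25.
Step 5: Check 25 ≤ 109.7600? Yes ✓.

K = 14/5, Plünnecke-Ruzsa bound K³|A| ≈ 109.7600, |3A| = 25, inequality holds.


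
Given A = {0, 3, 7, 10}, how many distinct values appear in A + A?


A + A = {a + a' : a, a' ∈ A}; |A| = 4.
General bounds: 2|A| - 1 ≤ |A + A| ≤ |A|(|A|+1)/2, i.e. 7 ≤ |A + A| ≤ 10.
Lower bound 2|A|-1 is attained iff A is an arithmetic progression.
Enumerate sums a + a' for a ≤ a' (symmetric, so this suffices):
a = 0: 0+0=0, 0+3=3, 0+7=7, 0+10=10
a = 3: 3+3=6, 3+7=10, 3+10=13
a = 7: 7+7=14, 7+10=17
a = 10: 10+10=20
Distinct sums: {0, 3, 6, 7, 10, 13, 14, 17, 20}
|A + A| = 9

|A + A| = 9


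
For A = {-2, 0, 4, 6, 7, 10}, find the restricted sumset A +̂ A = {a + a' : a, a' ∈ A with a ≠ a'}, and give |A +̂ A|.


Restricted sumset: A +̂ A = {a + a' : a ∈ A, a' ∈ A, a ≠ a'}.
Equivalently, take A + A and drop any sum 2a that is achievable ONLY as a + a for a ∈ A (i.e. sums representable only with equal summands).
Enumerate pairs (a, a') with a < a' (symmetric, so each unordered pair gives one sum; this covers all a ≠ a'):
  -2 + 0 = -2
  -2 + 4 = 2
  -2 + 6 = 4
  -2 + 7 = 5
  -2 + 10 = 8
  0 + 4 = 4
  0 + 6 = 6
  0 + 7 = 7
  0 + 10 = 10
  4 + 6 = 10
  4 + 7 = 11
  4 + 10 = 14
  6 + 7 = 13
  6 + 10 = 16
  7 + 10 = 17
Collected distinct sums: {-2, 2, 4, 5, 6, 7, 8, 10, 11, 13, 14, 16, 17}
|A +̂ A| = 13
(Reference bound: |A +̂ A| ≥ 2|A| - 3 for |A| ≥ 2, with |A| = 6 giving ≥ 9.)

|A +̂ A| = 13


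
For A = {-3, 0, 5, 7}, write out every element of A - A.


A - A = {a - a' : a, a' ∈ A}.
Compute a - a' for each ordered pair (a, a'):
a = -3: -3--3=0, -3-0=-3, -3-5=-8, -3-7=-10
a = 0: 0--3=3, 0-0=0, 0-5=-5, 0-7=-7
a = 5: 5--3=8, 5-0=5, 5-5=0, 5-7=-2
a = 7: 7--3=10, 7-0=7, 7-5=2, 7-7=0
Collecting distinct values (and noting 0 appears from a-a):
A - A = {-10, -8, -7, -5, -3, -2, 0, 2, 3, 5, 7, 8, 10}
|A - A| = 13

A - A = {-10, -8, -7, -5, -3, -2, 0, 2, 3, 5, 7, 8, 10}


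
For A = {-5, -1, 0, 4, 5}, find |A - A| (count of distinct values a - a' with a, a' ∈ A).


A - A = {a - a' : a, a' ∈ A}; |A| = 5.
Bounds: 2|A|-1 ≤ |A - A| ≤ |A|² - |A| + 1, i.e. 9 ≤ |A - A| ≤ 21.
Note: 0 ∈ A - A always (from a - a). The set is symmetric: if d ∈ A - A then -d ∈ A - A.
Enumerate nonzero differences d = a - a' with a > a' (then include -d):
Positive differences: {1, 4, 5, 6, 9, 10}
Full difference set: {0} ∪ (positive diffs) ∪ (negative diffs).
|A - A| = 1 + 2·6 = 13 (matches direct enumeration: 13).

|A - A| = 13


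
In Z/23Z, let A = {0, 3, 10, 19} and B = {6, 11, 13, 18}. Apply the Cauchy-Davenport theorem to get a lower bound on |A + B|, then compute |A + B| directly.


Cauchy-Davenport: |A + B| ≥ min(p, |A| + |B| - 1) for A, B nonempty in Z/pZ.
|A| = 4, |B| = 4, p = 23.
CD lower bound = min(23, 4 + 4 - 1) = min(23, 7) = 7.
Compute A + B mod 23 directly:
a = 0: 0+6=6, 0+11=11, 0+13=13, 0+18=18
a = 3: 3+6=9, 3+11=14, 3+13=16, 3+18=21
a = 10: 10+6=16, 10+11=21, 10+13=0, 10+18=5
a = 19: 19+6=2, 19+11=7, 19+13=9, 19+18=14
A + B = {0, 2, 5, 6, 7, 9, 11, 13, 14, 16, 18, 21}, so |A + B| = 12.
Verify: 12 ≥ 7? Yes ✓.

CD lower bound = 7, actual |A + B| = 12.


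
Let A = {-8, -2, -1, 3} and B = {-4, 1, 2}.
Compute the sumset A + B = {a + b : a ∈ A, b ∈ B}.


A + B = {a + b : a ∈ A, b ∈ B}.
Enumerate all |A|·|B| = 4·3 = 12 pairs (a, b) and collect distinct sums.
a = -8: -8+-4=-12, -8+1=-7, -8+2=-6
a = -2: -2+-4=-6, -2+1=-1, -2+2=0
a = -1: -1+-4=-5, -1+1=0, -1+2=1
a = 3: 3+-4=-1, 3+1=4, 3+2=5
Collecting distinct sums: A + B = {-12, -7, -6, -5, -1, 0, 1, 4, 5}
|A + B| = 9

A + B = {-12, -7, -6, -5, -1, 0, 1, 4, 5}


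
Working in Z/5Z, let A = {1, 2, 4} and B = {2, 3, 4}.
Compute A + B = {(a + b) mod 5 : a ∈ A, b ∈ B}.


Work in Z/5Z: reduce every sum a + b modulo 5.
Enumerate all 9 pairs:
a = 1: 1+2=3, 1+3=4, 1+4=0
a = 2: 2+2=4, 2+3=0, 2+4=1
a = 4: 4+2=1, 4+3=2, 4+4=3
Distinct residues collected: {0, 1, 2, 3, 4}
|A + B| = 5 (out of 5 total residues).

A + B = {0, 1, 2, 3, 4}


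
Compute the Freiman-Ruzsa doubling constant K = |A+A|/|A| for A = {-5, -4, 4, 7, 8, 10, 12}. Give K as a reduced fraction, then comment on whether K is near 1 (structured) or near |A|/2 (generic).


|A| = 7.
Compute A + A by enumerating all 49 pairs.
A + A = {-10, -9, -8, -1, 0, 2, 3, 4, 5, 6, 7, 8, 11, 12, 14, 15, 16, 17, 18, 19, 20, 22, 24}, so |A + A| = 23.
K = |A + A| / |A| = 23/7 (already in lowest terms) ≈ 3.2857.
Reference: AP of size 7 gives K = 13/7 ≈ 1.8571; a fully generic set of size 7 gives K ≈ 4.0000.

|A| = 7, |A + A| = 23, K = 23/7.


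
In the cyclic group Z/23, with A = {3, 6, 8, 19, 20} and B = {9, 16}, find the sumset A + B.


Work in Z/23Z: reduce every sum a + b modulo 23.
Enumerate all 10 pairs:
a = 3: 3+9=12, 3+16=19
a = 6: 6+9=15, 6+16=22
a = 8: 8+9=17, 8+16=1
a = 19: 19+9=5, 19+16=12
a = 20: 20+9=6, 20+16=13
Distinct residues collected: {1, 5, 6, 12, 13, 15, 17, 19, 22}
|A + B| = 9 (out of 23 total residues).

A + B = {1, 5, 6, 12, 13, 15, 17, 19, 22}


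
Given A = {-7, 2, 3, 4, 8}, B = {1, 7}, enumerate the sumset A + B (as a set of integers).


A + B = {a + b : a ∈ A, b ∈ B}.
Enumerate all |A|·|B| = 5·2 = 10 pairs (a, b) and collect distinct sums.
a = -7: -7+1=-6, -7+7=0
a = 2: 2+1=3, 2+7=9
a = 3: 3+1=4, 3+7=10
a = 4: 4+1=5, 4+7=11
a = 8: 8+1=9, 8+7=15
Collecting distinct sums: A + B = {-6, 0, 3, 4, 5, 9, 10, 11, 15}
|A + B| = 9

A + B = {-6, 0, 3, 4, 5, 9, 10, 11, 15}


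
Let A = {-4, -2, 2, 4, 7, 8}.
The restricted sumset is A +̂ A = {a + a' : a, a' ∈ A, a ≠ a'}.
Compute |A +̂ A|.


Restricted sumset: A +̂ A = {a + a' : a ∈ A, a' ∈ A, a ≠ a'}.
Equivalently, take A + A and drop any sum 2a that is achievable ONLY as a + a for a ∈ A (i.e. sums representable only with equal summands).
Enumerate pairs (a, a') with a < a' (symmetric, so each unordered pair gives one sum; this covers all a ≠ a'):
  -4 + -2 = -6
  -4 + 2 = -2
  -4 + 4 = 0
  -4 + 7 = 3
  -4 + 8 = 4
  -2 + 2 = 0
  -2 + 4 = 2
  -2 + 7 = 5
  -2 + 8 = 6
  2 + 4 = 6
  2 + 7 = 9
  2 + 8 = 10
  4 + 7 = 11
  4 + 8 = 12
  7 + 8 = 15
Collected distinct sums: {-6, -2, 0, 2, 3, 4, 5, 6, 9, 10, 11, 12, 15}
|A +̂ A| = 13
(Reference bound: |A +̂ A| ≥ 2|A| - 3 for |A| ≥ 2, with |A| = 6 giving ≥ 9.)

|A +̂ A| = 13


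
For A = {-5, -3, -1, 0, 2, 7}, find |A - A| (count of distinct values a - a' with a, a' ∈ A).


A - A = {a - a' : a, a' ∈ A}; |A| = 6.
Bounds: 2|A|-1 ≤ |A - A| ≤ |A|² - |A| + 1, i.e. 11 ≤ |A - A| ≤ 31.
Note: 0 ∈ A - A always (from a - a). The set is symmetric: if d ∈ A - A then -d ∈ A - A.
Enumerate nonzero differences d = a - a' with a > a' (then include -d):
Positive differences: {1, 2, 3, 4, 5, 7, 8, 10, 12}
Full difference set: {0} ∪ (positive diffs) ∪ (negative diffs).
|A - A| = 1 + 2·9 = 19 (matches direct enumeration: 19).

|A - A| = 19


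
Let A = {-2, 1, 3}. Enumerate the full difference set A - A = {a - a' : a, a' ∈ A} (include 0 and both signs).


A - A = {a - a' : a, a' ∈ A}.
Compute a - a' for each ordered pair (a, a'):
a = -2: -2--2=0, -2-1=-3, -2-3=-5
a = 1: 1--2=3, 1-1=0, 1-3=-2
a = 3: 3--2=5, 3-1=2, 3-3=0
Collecting distinct values (and noting 0 appears from a-a):
A - A = {-5, -3, -2, 0, 2, 3, 5}
|A - A| = 7

A - A = {-5, -3, -2, 0, 2, 3, 5}


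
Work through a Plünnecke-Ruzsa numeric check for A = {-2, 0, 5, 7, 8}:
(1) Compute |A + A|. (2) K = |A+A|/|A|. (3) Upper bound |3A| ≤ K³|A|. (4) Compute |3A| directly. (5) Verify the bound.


|A| = 5.
Step 1: Compute A + A by enumerating all 25 pairs.
A + A = {-4, -2, 0, 3, 5, 6, 7, 8, 10, 12, 13, 14, 15, 16}, so |A + A| = 14.
Step 2: Doubling constant K = |A + A|/|A| = 14/5 = 14/5 ≈ 2.8000.
Step 3: Plünnecke-Ruzsa gives |3A| ≤ K³·|A| = (2.8000)³ · 5 ≈ 109.7600.
Step 4: Compute 3A = A + A + A directly by enumerating all triples (a,b,c) ∈ A³; |3A| = 26.
Step 5: Check 26 ≤ 109.7600? Yes ✓.

K = 14/5, Plünnecke-Ruzsa bound K³|A| ≈ 109.7600, |3A| = 26, inequality holds.


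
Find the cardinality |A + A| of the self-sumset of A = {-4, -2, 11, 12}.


A + A = {a + a' : a, a' ∈ A}; |A| = 4.
General bounds: 2|A| - 1 ≤ |A + A| ≤ |A|(|A|+1)/2, i.e. 7 ≤ |A + A| ≤ 10.
Lower bound 2|A|-1 is attained iff A is an arithmetic progression.
Enumerate sums a + a' for a ≤ a' (symmetric, so this suffices):
a = -4: -4+-4=-8, -4+-2=-6, -4+11=7, -4+12=8
a = -2: -2+-2=-4, -2+11=9, -2+12=10
a = 11: 11+11=22, 11+12=23
a = 12: 12+12=24
Distinct sums: {-8, -6, -4, 7, 8, 9, 10, 22, 23, 24}
|A + A| = 10

|A + A| = 10


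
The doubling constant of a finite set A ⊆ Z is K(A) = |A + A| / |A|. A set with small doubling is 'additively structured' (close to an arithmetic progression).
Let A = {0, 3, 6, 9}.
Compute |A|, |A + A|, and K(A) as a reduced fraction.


|A| = 4.
Compute A + A by enumerating all 16 pairs.
A + A = {0, 3, 6, 9, 12, 15, 18}, so |A + A| = 7.
K = |A + A| / |A| = 7/4 (already in lowest terms) ≈ 1.7500.
Reference: AP of size 4 gives K = 7/4 ≈ 1.7500; a fully generic set of size 4 gives K ≈ 2.5000.

|A| = 4, |A + A| = 7, K = 7/4.


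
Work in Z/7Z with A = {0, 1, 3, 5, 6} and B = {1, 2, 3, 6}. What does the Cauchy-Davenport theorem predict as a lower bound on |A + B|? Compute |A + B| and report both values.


Cauchy-Davenport: |A + B| ≥ min(p, |A| + |B| - 1) for A, B nonempty in Z/pZ.
|A| = 5, |B| = 4, p = 7.
CD lower bound = min(7, 5 + 4 - 1) = min(7, 8) = 7.
Compute A + B mod 7 directly:
a = 0: 0+1=1, 0+2=2, 0+3=3, 0+6=6
a = 1: 1+1=2, 1+2=3, 1+3=4, 1+6=0
a = 3: 3+1=4, 3+2=5, 3+3=6, 3+6=2
a = 5: 5+1=6, 5+2=0, 5+3=1, 5+6=4
a = 6: 6+1=0, 6+2=1, 6+3=2, 6+6=5
A + B = {0, 1, 2, 3, 4, 5, 6}, so |A + B| = 7.
Verify: 7 ≥ 7? Yes ✓.

CD lower bound = 7, actual |A + B| = 7.


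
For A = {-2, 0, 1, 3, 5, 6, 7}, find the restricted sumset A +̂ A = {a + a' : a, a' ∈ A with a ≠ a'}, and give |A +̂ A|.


Restricted sumset: A +̂ A = {a + a' : a ∈ A, a' ∈ A, a ≠ a'}.
Equivalently, take A + A and drop any sum 2a that is achievable ONLY as a + a for a ∈ A (i.e. sums representable only with equal summands).
Enumerate pairs (a, a') with a < a' (symmetric, so each unordered pair gives one sum; this covers all a ≠ a'):
  -2 + 0 = -2
  -2 + 1 = -1
  -2 + 3 = 1
  -2 + 5 = 3
  -2 + 6 = 4
  -2 + 7 = 5
  0 + 1 = 1
  0 + 3 = 3
  0 + 5 = 5
  0 + 6 = 6
  0 + 7 = 7
  1 + 3 = 4
  1 + 5 = 6
  1 + 6 = 7
  1 + 7 = 8
  3 + 5 = 8
  3 + 6 = 9
  3 + 7 = 10
  5 + 6 = 11
  5 + 7 = 12
  6 + 7 = 13
Collected distinct sums: {-2, -1, 1, 3, 4, 5, 6, 7, 8, 9, 10, 11, 12, 13}
|A +̂ A| = 14
(Reference bound: |A +̂ A| ≥ 2|A| - 3 for |A| ≥ 2, with |A| = 7 giving ≥ 11.)

|A +̂ A| = 14


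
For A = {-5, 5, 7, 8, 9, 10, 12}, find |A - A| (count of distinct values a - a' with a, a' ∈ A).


A - A = {a - a' : a, a' ∈ A}; |A| = 7.
Bounds: 2|A|-1 ≤ |A - A| ≤ |A|² - |A| + 1, i.e. 13 ≤ |A - A| ≤ 43.
Note: 0 ∈ A - A always (from a - a). The set is symmetric: if d ∈ A - A then -d ∈ A - A.
Enumerate nonzero differences d = a - a' with a > a' (then include -d):
Positive differences: {1, 2, 3, 4, 5, 7, 10, 12, 13, 14, 15, 17}
Full difference set: {0} ∪ (positive diffs) ∪ (negative diffs).
|A - A| = 1 + 2·12 = 25 (matches direct enumeration: 25).

|A - A| = 25


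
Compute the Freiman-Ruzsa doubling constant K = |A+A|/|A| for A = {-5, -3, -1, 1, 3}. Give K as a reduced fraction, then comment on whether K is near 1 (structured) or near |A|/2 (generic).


|A| = 5.
Compute A + A by enumerating all 25 pairs.
A + A = {-10, -8, -6, -4, -2, 0, 2, 4, 6}, so |A + A| = 9.
K = |A + A| / |A| = 9/5 (already in lowest terms) ≈ 1.8000.
Reference: AP of size 5 gives K = 9/5 ≈ 1.8000; a fully generic set of size 5 gives K ≈ 3.0000.

|A| = 5, |A + A| = 9, K = 9/5.


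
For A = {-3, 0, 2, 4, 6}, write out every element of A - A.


A - A = {a - a' : a, a' ∈ A}.
Compute a - a' for each ordered pair (a, a'):
a = -3: -3--3=0, -3-0=-3, -3-2=-5, -3-4=-7, -3-6=-9
a = 0: 0--3=3, 0-0=0, 0-2=-2, 0-4=-4, 0-6=-6
a = 2: 2--3=5, 2-0=2, 2-2=0, 2-4=-2, 2-6=-4
a = 4: 4--3=7, 4-0=4, 4-2=2, 4-4=0, 4-6=-2
a = 6: 6--3=9, 6-0=6, 6-2=4, 6-4=2, 6-6=0
Collecting distinct values (and noting 0 appears from a-a):
A - A = {-9, -7, -6, -5, -4, -3, -2, 0, 2, 3, 4, 5, 6, 7, 9}
|A - A| = 15

A - A = {-9, -7, -6, -5, -4, -3, -2, 0, 2, 3, 4, 5, 6, 7, 9}


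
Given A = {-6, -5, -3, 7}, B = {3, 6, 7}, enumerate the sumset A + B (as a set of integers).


A + B = {a + b : a ∈ A, b ∈ B}.
Enumerate all |A|·|B| = 4·3 = 12 pairs (a, b) and collect distinct sums.
a = -6: -6+3=-3, -6+6=0, -6+7=1
a = -5: -5+3=-2, -5+6=1, -5+7=2
a = -3: -3+3=0, -3+6=3, -3+7=4
a = 7: 7+3=10, 7+6=13, 7+7=14
Collecting distinct sums: A + B = {-3, -2, 0, 1, 2, 3, 4, 10, 13, 14}
|A + B| = 10

A + B = {-3, -2, 0, 1, 2, 3, 4, 10, 13, 14}


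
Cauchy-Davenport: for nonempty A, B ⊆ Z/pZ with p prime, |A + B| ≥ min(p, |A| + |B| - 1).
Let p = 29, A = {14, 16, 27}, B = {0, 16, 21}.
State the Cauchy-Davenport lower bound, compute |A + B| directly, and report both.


Cauchy-Davenport: |A + B| ≥ min(p, |A| + |B| - 1) for A, B nonempty in Z/pZ.
|A| = 3, |B| = 3, p = 29.
CD lower bound = min(29, 3 + 3 - 1) = min(29, 5) = 5.
Compute A + B mod 29 directly:
a = 14: 14+0=14, 14+16=1, 14+21=6
a = 16: 16+0=16, 16+16=3, 16+21=8
a = 27: 27+0=27, 27+16=14, 27+21=19
A + B = {1, 3, 6, 8, 14, 16, 19, 27}, so |A + B| = 8.
Verify: 8 ≥ 5? Yes ✓.

CD lower bound = 5, actual |A + B| = 8.


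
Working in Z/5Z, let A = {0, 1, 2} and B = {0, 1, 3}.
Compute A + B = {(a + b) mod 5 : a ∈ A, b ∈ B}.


Work in Z/5Z: reduce every sum a + b modulo 5.
Enumerate all 9 pairs:
a = 0: 0+0=0, 0+1=1, 0+3=3
a = 1: 1+0=1, 1+1=2, 1+3=4
a = 2: 2+0=2, 2+1=3, 2+3=0
Distinct residues collected: {0, 1, 2, 3, 4}
|A + B| = 5 (out of 5 total residues).

A + B = {0, 1, 2, 3, 4}


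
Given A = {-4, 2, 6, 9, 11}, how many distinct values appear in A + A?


A + A = {a + a' : a, a' ∈ A}; |A| = 5.
General bounds: 2|A| - 1 ≤ |A + A| ≤ |A|(|A|+1)/2, i.e. 9 ≤ |A + A| ≤ 15.
Lower bound 2|A|-1 is attained iff A is an arithmetic progression.
Enumerate sums a + a' for a ≤ a' (symmetric, so this suffices):
a = -4: -4+-4=-8, -4+2=-2, -4+6=2, -4+9=5, -4+11=7
a = 2: 2+2=4, 2+6=8, 2+9=11, 2+11=13
a = 6: 6+6=12, 6+9=15, 6+11=17
a = 9: 9+9=18, 9+11=20
a = 11: 11+11=22
Distinct sums: {-8, -2, 2, 4, 5, 7, 8, 11, 12, 13, 15, 17, 18, 20, 22}
|A + A| = 15

|A + A| = 15


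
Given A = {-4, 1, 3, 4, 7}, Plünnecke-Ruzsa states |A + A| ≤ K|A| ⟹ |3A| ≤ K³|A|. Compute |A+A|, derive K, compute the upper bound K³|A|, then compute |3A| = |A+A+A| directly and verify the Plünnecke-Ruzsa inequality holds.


|A| = 5.
Step 1: Compute A + A by enumerating all 25 pairs.
A + A = {-8, -3, -1, 0, 2, 3, 4, 5, 6, 7, 8, 10, 11, 14}, so |A + A| = 14.
Step 2: Doubling constant K = |A + A|/|A| = 14/5 = 14/5 ≈ 2.8000.
Step 3: Plünnecke-Ruzsa gives |3A| ≤ K³·|A| = (2.8000)³ · 5 ≈ 109.7600.
Step 4: Compute 3A = A + A + A directly by enumerating all triples (a,b,c) ∈ A³; |3A| = 25.
Step 5: Check 25 ≤ 109.7600? Yes ✓.

K = 14/5, Plünnecke-Ruzsa bound K³|A| ≈ 109.7600, |3A| = 25, inequality holds.


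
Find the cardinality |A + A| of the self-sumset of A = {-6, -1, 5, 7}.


A + A = {a + a' : a, a' ∈ A}; |A| = 4.
General bounds: 2|A| - 1 ≤ |A + A| ≤ |A|(|A|+1)/2, i.e. 7 ≤ |A + A| ≤ 10.
Lower bound 2|A|-1 is attained iff A is an arithmetic progression.
Enumerate sums a + a' for a ≤ a' (symmetric, so this suffices):
a = -6: -6+-6=-12, -6+-1=-7, -6+5=-1, -6+7=1
a = -1: -1+-1=-2, -1+5=4, -1+7=6
a = 5: 5+5=10, 5+7=12
a = 7: 7+7=14
Distinct sums: {-12, -7, -2, -1, 1, 4, 6, 10, 12, 14}
|A + A| = 10

|A + A| = 10


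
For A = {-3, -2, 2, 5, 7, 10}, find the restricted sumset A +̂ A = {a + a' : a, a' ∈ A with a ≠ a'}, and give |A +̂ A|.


Restricted sumset: A +̂ A = {a + a' : a ∈ A, a' ∈ A, a ≠ a'}.
Equivalently, take A + A and drop any sum 2a that is achievable ONLY as a + a for a ∈ A (i.e. sums representable only with equal summands).
Enumerate pairs (a, a') with a < a' (symmetric, so each unordered pair gives one sum; this covers all a ≠ a'):
  -3 + -2 = -5
  -3 + 2 = -1
  -3 + 5 = 2
  -3 + 7 = 4
  -3 + 10 = 7
  -2 + 2 = 0
  -2 + 5 = 3
  -2 + 7 = 5
  -2 + 10 = 8
  2 + 5 = 7
  2 + 7 = 9
  2 + 10 = 12
  5 + 7 = 12
  5 + 10 = 15
  7 + 10 = 17
Collected distinct sums: {-5, -1, 0, 2, 3, 4, 5, 7, 8, 9, 12, 15, 17}
|A +̂ A| = 13
(Reference bound: |A +̂ A| ≥ 2|A| - 3 for |A| ≥ 2, with |A| = 6 giving ≥ 9.)

|A +̂ A| = 13


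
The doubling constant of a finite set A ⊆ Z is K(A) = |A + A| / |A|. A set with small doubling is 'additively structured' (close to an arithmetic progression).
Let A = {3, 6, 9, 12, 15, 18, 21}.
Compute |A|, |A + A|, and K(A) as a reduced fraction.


|A| = 7.
Compute A + A by enumerating all 49 pairs.
A + A = {6, 9, 12, 15, 18, 21, 24, 27, 30, 33, 36, 39, 42}, so |A + A| = 13.
K = |A + A| / |A| = 13/7 (already in lowest terms) ≈ 1.8571.
Reference: AP of size 7 gives K = 13/7 ≈ 1.8571; a fully generic set of size 7 gives K ≈ 4.0000.

|A| = 7, |A + A| = 13, K = 13/7.


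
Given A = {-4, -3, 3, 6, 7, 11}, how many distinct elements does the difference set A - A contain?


A - A = {a - a' : a, a' ∈ A}; |A| = 6.
Bounds: 2|A|-1 ≤ |A - A| ≤ |A|² - |A| + 1, i.e. 11 ≤ |A - A| ≤ 31.
Note: 0 ∈ A - A always (from a - a). The set is symmetric: if d ∈ A - A then -d ∈ A - A.
Enumerate nonzero differences d = a - a' with a > a' (then include -d):
Positive differences: {1, 3, 4, 5, 6, 7, 8, 9, 10, 11, 14, 15}
Full difference set: {0} ∪ (positive diffs) ∪ (negative diffs).
|A - A| = 1 + 2·12 = 25 (matches direct enumeration: 25).

|A - A| = 25


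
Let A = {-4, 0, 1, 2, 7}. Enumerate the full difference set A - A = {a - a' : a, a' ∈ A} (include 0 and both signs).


A - A = {a - a' : a, a' ∈ A}.
Compute a - a' for each ordered pair (a, a'):
a = -4: -4--4=0, -4-0=-4, -4-1=-5, -4-2=-6, -4-7=-11
a = 0: 0--4=4, 0-0=0, 0-1=-1, 0-2=-2, 0-7=-7
a = 1: 1--4=5, 1-0=1, 1-1=0, 1-2=-1, 1-7=-6
a = 2: 2--4=6, 2-0=2, 2-1=1, 2-2=0, 2-7=-5
a = 7: 7--4=11, 7-0=7, 7-1=6, 7-2=5, 7-7=0
Collecting distinct values (and noting 0 appears from a-a):
A - A = {-11, -7, -6, -5, -4, -2, -1, 0, 1, 2, 4, 5, 6, 7, 11}
|A - A| = 15

A - A = {-11, -7, -6, -5, -4, -2, -1, 0, 1, 2, 4, 5, 6, 7, 11}


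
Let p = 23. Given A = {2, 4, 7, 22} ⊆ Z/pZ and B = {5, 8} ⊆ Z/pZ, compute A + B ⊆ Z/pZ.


Work in Z/23Z: reduce every sum a + b modulo 23.
Enumerate all 8 pairs:
a = 2: 2+5=7, 2+8=10
a = 4: 4+5=9, 4+8=12
a = 7: 7+5=12, 7+8=15
a = 22: 22+5=4, 22+8=7
Distinct residues collected: {4, 7, 9, 10, 12, 15}
|A + B| = 6 (out of 23 total residues).

A + B = {4, 7, 9, 10, 12, 15}


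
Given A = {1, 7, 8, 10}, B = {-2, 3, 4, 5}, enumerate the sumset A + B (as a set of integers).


A + B = {a + b : a ∈ A, b ∈ B}.
Enumerate all |A|·|B| = 4·4 = 16 pairs (a, b) and collect distinct sums.
a = 1: 1+-2=-1, 1+3=4, 1+4=5, 1+5=6
a = 7: 7+-2=5, 7+3=10, 7+4=11, 7+5=12
a = 8: 8+-2=6, 8+3=11, 8+4=12, 8+5=13
a = 10: 10+-2=8, 10+3=13, 10+4=14, 10+5=15
Collecting distinct sums: A + B = {-1, 4, 5, 6, 8, 10, 11, 12, 13, 14, 15}
|A + B| = 11

A + B = {-1, 4, 5, 6, 8, 10, 11, 12, 13, 14, 15}


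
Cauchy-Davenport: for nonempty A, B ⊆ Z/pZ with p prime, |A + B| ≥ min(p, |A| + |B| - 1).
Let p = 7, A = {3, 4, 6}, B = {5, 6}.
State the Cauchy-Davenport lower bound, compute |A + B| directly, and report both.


Cauchy-Davenport: |A + B| ≥ min(p, |A| + |B| - 1) for A, B nonempty in Z/pZ.
|A| = 3, |B| = 2, p = 7.
CD lower bound = min(7, 3 + 2 - 1) = min(7, 4) = 4.
Compute A + B mod 7 directly:
a = 3: 3+5=1, 3+6=2
a = 4: 4+5=2, 4+6=3
a = 6: 6+5=4, 6+6=5
A + B = {1, 2, 3, 4, 5}, so |A + B| = 5.
Verify: 5 ≥ 4? Yes ✓.

CD lower bound = 4, actual |A + B| = 5.


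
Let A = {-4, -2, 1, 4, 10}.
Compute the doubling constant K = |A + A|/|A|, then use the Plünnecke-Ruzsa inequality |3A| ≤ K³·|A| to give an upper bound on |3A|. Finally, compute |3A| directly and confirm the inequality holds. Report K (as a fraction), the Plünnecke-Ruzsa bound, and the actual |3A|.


|A| = 5.
Step 1: Compute A + A by enumerating all 25 pairs.
A + A = {-8, -6, -4, -3, -1, 0, 2, 5, 6, 8, 11, 14, 20}, so |A + A| = 13.
Step 2: Doubling constant K = |A + A|/|A| = 13/5 = 13/5 ≈ 2.6000.
Step 3: Plünnecke-Ruzsa gives |3A| ≤ K³·|A| = (2.6000)³ · 5 ≈ 87.8800.
Step 4: Compute 3A = A + A + A directly by enumerating all triples (a,b,c) ∈ A³; |3A| = 25.
Step 5: Check 25 ≤ 87.8800? Yes ✓.

K = 13/5, Plünnecke-Ruzsa bound K³|A| ≈ 87.8800, |3A| = 25, inequality holds.


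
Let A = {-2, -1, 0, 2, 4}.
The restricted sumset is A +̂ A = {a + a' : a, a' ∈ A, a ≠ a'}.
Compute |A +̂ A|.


Restricted sumset: A +̂ A = {a + a' : a ∈ A, a' ∈ A, a ≠ a'}.
Equivalently, take A + A and drop any sum 2a that is achievable ONLY as a + a for a ∈ A (i.e. sums representable only with equal summands).
Enumerate pairs (a, a') with a < a' (symmetric, so each unordered pair gives one sum; this covers all a ≠ a'):
  -2 + -1 = -3
  -2 + 0 = -2
  -2 + 2 = 0
  -2 + 4 = 2
  -1 + 0 = -1
  -1 + 2 = 1
  -1 + 4 = 3
  0 + 2 = 2
  0 + 4 = 4
  2 + 4 = 6
Collected distinct sums: {-3, -2, -1, 0, 1, 2, 3, 4, 6}
|A +̂ A| = 9
(Reference bound: |A +̂ A| ≥ 2|A| - 3 for |A| ≥ 2, with |A| = 5 giving ≥ 7.)

|A +̂ A| = 9


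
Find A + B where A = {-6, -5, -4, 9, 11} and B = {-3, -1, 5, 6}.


A + B = {a + b : a ∈ A, b ∈ B}.
Enumerate all |A|·|B| = 5·4 = 20 pairs (a, b) and collect distinct sums.
a = -6: -6+-3=-9, -6+-1=-7, -6+5=-1, -6+6=0
a = -5: -5+-3=-8, -5+-1=-6, -5+5=0, -5+6=1
a = -4: -4+-3=-7, -4+-1=-5, -4+5=1, -4+6=2
a = 9: 9+-3=6, 9+-1=8, 9+5=14, 9+6=15
a = 11: 11+-3=8, 11+-1=10, 11+5=16, 11+6=17
Collecting distinct sums: A + B = {-9, -8, -7, -6, -5, -1, 0, 1, 2, 6, 8, 10, 14, 15, 16, 17}
|A + B| = 16

A + B = {-9, -8, -7, -6, -5, -1, 0, 1, 2, 6, 8, 10, 14, 15, 16, 17}


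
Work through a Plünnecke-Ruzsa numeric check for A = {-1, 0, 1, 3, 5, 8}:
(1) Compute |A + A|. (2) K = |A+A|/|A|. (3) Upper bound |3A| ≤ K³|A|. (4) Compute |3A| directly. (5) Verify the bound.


|A| = 6.
Step 1: Compute A + A by enumerating all 36 pairs.
A + A = {-2, -1, 0, 1, 2, 3, 4, 5, 6, 7, 8, 9, 10, 11, 13, 16}, so |A + A| = 16.
Step 2: Doubling constant K = |A + A|/|A| = 16/6 = 16/6 ≈ 2.6667.
Step 3: Plünnecke-Ruzsa gives |3A| ≤ K³·|A| = (2.6667)³ · 6 ≈ 113.7778.
Step 4: Compute 3A = A + A + A directly by enumerating all triples (a,b,c) ∈ A³; |3A| = 25.
Step 5: Check 25 ≤ 113.7778? Yes ✓.

K = 16/6, Plünnecke-Ruzsa bound K³|A| ≈ 113.7778, |3A| = 25, inequality holds.


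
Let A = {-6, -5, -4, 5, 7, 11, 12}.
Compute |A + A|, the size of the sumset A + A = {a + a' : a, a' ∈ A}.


A + A = {a + a' : a, a' ∈ A}; |A| = 7.
General bounds: 2|A| - 1 ≤ |A + A| ≤ |A|(|A|+1)/2, i.e. 13 ≤ |A + A| ≤ 28.
Lower bound 2|A|-1 is attained iff A is an arithmetic progression.
Enumerate sums a + a' for a ≤ a' (symmetric, so this suffices):
a = -6: -6+-6=-12, -6+-5=-11, -6+-4=-10, -6+5=-1, -6+7=1, -6+11=5, -6+12=6
a = -5: -5+-5=-10, -5+-4=-9, -5+5=0, -5+7=2, -5+11=6, -5+12=7
a = -4: -4+-4=-8, -4+5=1, -4+7=3, -4+11=7, -4+12=8
a = 5: 5+5=10, 5+7=12, 5+11=16, 5+12=17
a = 7: 7+7=14, 7+11=18, 7+12=19
a = 11: 11+11=22, 11+12=23
a = 12: 12+12=24
Distinct sums: {-12, -11, -10, -9, -8, -1, 0, 1, 2, 3, 5, 6, 7, 8, 10, 12, 14, 16, 17, 18, 19, 22, 23, 24}
|A + A| = 24

|A + A| = 24


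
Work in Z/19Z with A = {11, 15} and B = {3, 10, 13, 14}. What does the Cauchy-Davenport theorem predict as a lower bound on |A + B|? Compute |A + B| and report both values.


Cauchy-Davenport: |A + B| ≥ min(p, |A| + |B| - 1) for A, B nonempty in Z/pZ.
|A| = 2, |B| = 4, p = 19.
CD lower bound = min(19, 2 + 4 - 1) = min(19, 5) = 5.
Compute A + B mod 19 directly:
a = 11: 11+3=14, 11+10=2, 11+13=5, 11+14=6
a = 15: 15+3=18, 15+10=6, 15+13=9, 15+14=10
A + B = {2, 5, 6, 9, 10, 14, 18}, so |A + B| = 7.
Verify: 7 ≥ 5? Yes ✓.

CD lower bound = 5, actual |A + B| = 7.


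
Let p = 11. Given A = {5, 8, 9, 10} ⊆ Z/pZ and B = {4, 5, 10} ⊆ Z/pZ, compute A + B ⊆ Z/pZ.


Work in Z/11Z: reduce every sum a + b modulo 11.
Enumerate all 12 pairs:
a = 5: 5+4=9, 5+5=10, 5+10=4
a = 8: 8+4=1, 8+5=2, 8+10=7
a = 9: 9+4=2, 9+5=3, 9+10=8
a = 10: 10+4=3, 10+5=4, 10+10=9
Distinct residues collected: {1, 2, 3, 4, 7, 8, 9, 10}
|A + B| = 8 (out of 11 total residues).

A + B = {1, 2, 3, 4, 7, 8, 9, 10}


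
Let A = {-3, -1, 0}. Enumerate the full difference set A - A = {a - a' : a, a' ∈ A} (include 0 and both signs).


A - A = {a - a' : a, a' ∈ A}.
Compute a - a' for each ordered pair (a, a'):
a = -3: -3--3=0, -3--1=-2, -3-0=-3
a = -1: -1--3=2, -1--1=0, -1-0=-1
a = 0: 0--3=3, 0--1=1, 0-0=0
Collecting distinct values (and noting 0 appears from a-a):
A - A = {-3, -2, -1, 0, 1, 2, 3}
|A - A| = 7

A - A = {-3, -2, -1, 0, 1, 2, 3}


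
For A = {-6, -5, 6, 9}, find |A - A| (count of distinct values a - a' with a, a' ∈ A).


A - A = {a - a' : a, a' ∈ A}; |A| = 4.
Bounds: 2|A|-1 ≤ |A - A| ≤ |A|² - |A| + 1, i.e. 7 ≤ |A - A| ≤ 13.
Note: 0 ∈ A - A always (from a - a). The set is symmetric: if d ∈ A - A then -d ∈ A - A.
Enumerate nonzero differences d = a - a' with a > a' (then include -d):
Positive differences: {1, 3, 11, 12, 14, 15}
Full difference set: {0} ∪ (positive diffs) ∪ (negative diffs).
|A - A| = 1 + 2·6 = 13 (matches direct enumeration: 13).

|A - A| = 13


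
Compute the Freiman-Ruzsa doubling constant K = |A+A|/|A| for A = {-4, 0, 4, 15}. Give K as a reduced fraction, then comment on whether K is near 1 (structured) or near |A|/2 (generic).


|A| = 4.
Compute A + A by enumerating all 16 pairs.
A + A = {-8, -4, 0, 4, 8, 11, 15, 19, 30}, so |A + A| = 9.
K = |A + A| / |A| = 9/4 (already in lowest terms) ≈ 2.2500.
Reference: AP of size 4 gives K = 7/4 ≈ 1.7500; a fully generic set of size 4 gives K ≈ 2.5000.

|A| = 4, |A + A| = 9, K = 9/4.


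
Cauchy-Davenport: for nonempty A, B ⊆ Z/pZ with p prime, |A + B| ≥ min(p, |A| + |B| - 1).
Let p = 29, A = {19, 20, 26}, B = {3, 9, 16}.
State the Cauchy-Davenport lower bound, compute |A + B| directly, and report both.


Cauchy-Davenport: |A + B| ≥ min(p, |A| + |B| - 1) for A, B nonempty in Z/pZ.
|A| = 3, |B| = 3, p = 29.
CD lower bound = min(29, 3 + 3 - 1) = min(29, 5) = 5.
Compute A + B mod 29 directly:
a = 19: 19+3=22, 19+9=28, 19+16=6
a = 20: 20+3=23, 20+9=0, 20+16=7
a = 26: 26+3=0, 26+9=6, 26+16=13
A + B = {0, 6, 7, 13, 22, 23, 28}, so |A + B| = 7.
Verify: 7 ≥ 5? Yes ✓.

CD lower bound = 5, actual |A + B| = 7.
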